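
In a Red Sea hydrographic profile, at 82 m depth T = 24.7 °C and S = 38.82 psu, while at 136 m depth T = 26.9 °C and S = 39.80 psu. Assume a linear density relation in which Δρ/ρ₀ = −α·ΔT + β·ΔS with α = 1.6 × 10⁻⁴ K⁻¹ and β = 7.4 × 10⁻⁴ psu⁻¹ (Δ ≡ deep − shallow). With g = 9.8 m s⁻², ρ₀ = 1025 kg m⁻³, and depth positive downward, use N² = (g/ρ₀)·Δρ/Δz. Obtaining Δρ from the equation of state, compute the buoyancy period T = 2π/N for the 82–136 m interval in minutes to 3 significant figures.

ΔT = +2.2 K, ΔS = +0.98 psu (deep − shallow).
Δρ/ρ₀ = −αΔT + βΔS = -3.52 × 10⁻⁴ + 7.252 × 10⁻⁴ = 3.732 × 10⁻⁴, so Δρ ≈ 0.3825 kg m⁻³.
N² = (g/ρ₀)·Δρ/Δz = g·(Δρ/ρ₀)/Δz = 9.8 × 3.732 × 10⁻⁴ / 54 = 6.7729 × 10⁻⁵ s⁻².
N = √(6.7729 × 10⁻⁵) = 8.2298 × 10⁻³ rad s⁻¹ → T = 2π/N = 763.47 s = 12.725 min ≈ 12.7 min.

12.7 min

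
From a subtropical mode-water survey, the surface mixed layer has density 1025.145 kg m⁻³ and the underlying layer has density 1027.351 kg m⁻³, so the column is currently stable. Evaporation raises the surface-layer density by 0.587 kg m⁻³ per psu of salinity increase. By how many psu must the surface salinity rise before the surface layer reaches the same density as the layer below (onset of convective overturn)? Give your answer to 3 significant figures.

3.76 psu

Density deficit of the surface layer: 1027.351 − 1025.145 = 2.206 kg m⁻³.
Required change = 2.206 / 0.587 = 3.76 psu.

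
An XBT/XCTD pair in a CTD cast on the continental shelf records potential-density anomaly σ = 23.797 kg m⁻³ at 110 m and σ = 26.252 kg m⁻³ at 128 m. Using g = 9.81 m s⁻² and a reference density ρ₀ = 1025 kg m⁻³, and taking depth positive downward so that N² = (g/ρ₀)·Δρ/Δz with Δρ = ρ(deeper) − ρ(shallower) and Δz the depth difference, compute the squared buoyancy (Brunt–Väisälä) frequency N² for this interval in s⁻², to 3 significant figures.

1.31 × 10⁻³ s⁻²

Δρ = 1026.252 − 1023.797 = 2.455 kg m⁻³ over Δz = 128 − 110 = 18 m.
N² = (9.81/1025) × (2.455/18) = 1.3053 × 10⁻³ s⁻² ≈ 1.31 × 10⁻³ s⁻².
A positive N² confirms static stability across the interval.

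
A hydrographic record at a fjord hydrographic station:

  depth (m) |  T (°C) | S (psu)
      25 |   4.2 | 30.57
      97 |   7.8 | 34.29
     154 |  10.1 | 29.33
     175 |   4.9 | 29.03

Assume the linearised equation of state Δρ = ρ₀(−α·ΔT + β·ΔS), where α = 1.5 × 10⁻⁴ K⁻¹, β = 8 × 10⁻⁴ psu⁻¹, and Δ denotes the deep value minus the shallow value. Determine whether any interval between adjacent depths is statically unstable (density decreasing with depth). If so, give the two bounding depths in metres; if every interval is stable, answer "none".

97–154 m

Evaluate Δρ/ρ₀ = −αΔT + βΔS across each adjacent pair:
  25–97 m: −αΔT+βΔS = −(1.5 × 10⁻⁴)(+3.6)+(8 × 10⁻⁴)(+3.72) = 2.4 × 10⁻³ → stable
  97–154 m: −αΔT+βΔS = −(1.5 × 10⁻⁴)(+2.3)+(8 × 10⁻⁴)(-4.96) = -4.3 × 10⁻³ → UNSTABLE
  154–175 m: −αΔT+βΔS = −(1.5 × 10⁻⁴)(-5.2)+(8 × 10⁻⁴)(-0.30) = 5.4 × 10⁻⁴ → stable
The 97–154 m interval has Δρ < 0: lighter water underlies denser water.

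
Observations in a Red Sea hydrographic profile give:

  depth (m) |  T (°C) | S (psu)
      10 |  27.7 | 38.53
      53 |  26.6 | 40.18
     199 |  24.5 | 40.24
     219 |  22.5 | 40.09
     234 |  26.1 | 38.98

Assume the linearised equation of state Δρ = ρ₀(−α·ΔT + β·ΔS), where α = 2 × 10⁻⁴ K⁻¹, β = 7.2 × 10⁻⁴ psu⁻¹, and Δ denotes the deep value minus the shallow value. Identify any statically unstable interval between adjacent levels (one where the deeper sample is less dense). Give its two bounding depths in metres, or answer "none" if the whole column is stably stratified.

219–234 m

Evaluate Δρ/ρ₀ = −αΔT + βΔS across each adjacent pair:
  10–53 m: −αΔT+βΔS = −(2 × 10⁻⁴)(-1.1)+(7.2 × 10⁻⁴)(+1.65) = 1.4 × 10⁻³ → stable
  53–199 m: −αΔT+βΔS = −(2 × 10⁻⁴)(-2.1)+(7.2 × 10⁻⁴)(+0.06) = 4.6 × 10⁻⁴ → stable
  199–219 m: −αΔT+βΔS = −(2 × 10⁻⁴)(-2.0)+(7.2 × 10⁻⁴)(-0.15) = 2.9 × 10⁻⁴ → stable
  219–234 m: −αΔT+βΔS = −(2 × 10⁻⁴)(+3.6)+(7.2 × 10⁻⁴)(-1.11) = -1.5 × 10⁻³ → UNSTABLE
The 219–234 m interval has Δρ < 0: lighter water underlies denser water.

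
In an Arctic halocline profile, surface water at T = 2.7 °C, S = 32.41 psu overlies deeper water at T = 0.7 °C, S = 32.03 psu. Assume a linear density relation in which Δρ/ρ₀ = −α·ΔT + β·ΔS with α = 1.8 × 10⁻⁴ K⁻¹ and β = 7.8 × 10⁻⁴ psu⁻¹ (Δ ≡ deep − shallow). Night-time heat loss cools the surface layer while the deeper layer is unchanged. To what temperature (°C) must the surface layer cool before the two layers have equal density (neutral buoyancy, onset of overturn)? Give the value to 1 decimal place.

2.3 °C

Neutral buoyancy requires Δρ = 0, i.e. −α(T_deep − T_surf′) + β(S_deep − S_surf) = 0.
T_surf′ = T_deep − (β/α)·ΔS = 0.7 − (7.8 × 10⁻⁴/1.8 × 10⁻⁴)·(-0.38) = 2.347 °C.
Cooling required: 2.7 − (2.347) = 0.353 °C.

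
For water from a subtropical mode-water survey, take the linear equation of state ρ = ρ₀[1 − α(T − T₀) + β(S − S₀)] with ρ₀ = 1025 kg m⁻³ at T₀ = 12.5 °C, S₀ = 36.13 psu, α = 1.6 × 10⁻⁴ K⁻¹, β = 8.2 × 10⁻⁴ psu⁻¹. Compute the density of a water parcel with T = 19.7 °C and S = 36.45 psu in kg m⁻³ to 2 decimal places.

T − T₀ = +7.2 K, S − S₀ = +0.32 psu.
Bracket = 1 − α·(+7.2) + β·(+0.32) = 1 + (-8.896 × 10⁻⁴) = 0.9991104.
ρ = 1025 × 0.9991104 = 1024.09 kg m⁻³.

1024.09 kg m⁻³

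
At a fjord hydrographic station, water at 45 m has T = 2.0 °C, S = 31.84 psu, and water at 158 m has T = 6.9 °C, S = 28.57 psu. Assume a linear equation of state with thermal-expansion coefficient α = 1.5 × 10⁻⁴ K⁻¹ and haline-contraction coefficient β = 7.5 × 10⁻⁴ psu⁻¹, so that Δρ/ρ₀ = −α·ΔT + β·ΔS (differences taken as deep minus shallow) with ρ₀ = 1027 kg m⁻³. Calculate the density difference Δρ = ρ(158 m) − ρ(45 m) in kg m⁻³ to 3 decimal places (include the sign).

ΔT = +4.9 K, ΔS = -3.27 psu (deep − shallow).
Δρ/ρ₀ = −(1.5 × 10⁻⁴)(+4.9) + (7.5 × 10⁻⁴)(-3.27) = -3.1875 × 10⁻³.
Δρ = 1027 × (-3.1875 × 10⁻³) = -3.274 kg m⁻³.
Negative Δρ: lighter below, statically unstable.

-3.274 kg m⁻³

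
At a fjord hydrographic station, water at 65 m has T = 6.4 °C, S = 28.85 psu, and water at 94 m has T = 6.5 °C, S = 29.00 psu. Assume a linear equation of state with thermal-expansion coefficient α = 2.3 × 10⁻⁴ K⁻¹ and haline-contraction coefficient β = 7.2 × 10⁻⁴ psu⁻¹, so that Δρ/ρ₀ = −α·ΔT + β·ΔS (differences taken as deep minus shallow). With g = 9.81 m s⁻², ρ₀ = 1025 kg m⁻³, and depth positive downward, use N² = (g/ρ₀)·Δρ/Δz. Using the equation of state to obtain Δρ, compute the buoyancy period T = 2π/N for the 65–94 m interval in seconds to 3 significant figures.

ΔT = +0.1 K, ΔS = +0.15 psu (deep − shallow).
Δρ/ρ₀ = −αΔT + βΔS = -2.30 × 10⁻⁵ + 1.08 × 10⁻⁴ = 8.50 × 10⁻⁵, so Δρ ≈ 0.08713 kg m⁻³.
N² = (g/ρ₀)·Δρ/Δz = g·(Δρ/ρ₀)/Δz = 9.81 × 8.50 × 10⁻⁵ / 29 = 2.8753 × 10⁻⁵ s⁻².
N = √(2.8753 × 10⁻⁵) = 5.3622 × 10⁻³ rad s⁻¹ → T = 2π/N = 1.1718 × 10³ s ≈ 1.17 × 10³ s.

1.17 × 10³ s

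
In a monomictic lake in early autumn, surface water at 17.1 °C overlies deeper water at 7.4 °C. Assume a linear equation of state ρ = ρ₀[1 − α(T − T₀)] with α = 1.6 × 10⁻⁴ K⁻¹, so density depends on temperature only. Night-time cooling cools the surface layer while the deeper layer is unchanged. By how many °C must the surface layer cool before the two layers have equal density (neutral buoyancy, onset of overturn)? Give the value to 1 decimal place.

9.7 °C

With temperature the only control, equal density requires T_surf′ = T_deep.
T_surf′ = 7.4 °C.
Cooling required: 17.1 − 7.4 = 9.7 °C.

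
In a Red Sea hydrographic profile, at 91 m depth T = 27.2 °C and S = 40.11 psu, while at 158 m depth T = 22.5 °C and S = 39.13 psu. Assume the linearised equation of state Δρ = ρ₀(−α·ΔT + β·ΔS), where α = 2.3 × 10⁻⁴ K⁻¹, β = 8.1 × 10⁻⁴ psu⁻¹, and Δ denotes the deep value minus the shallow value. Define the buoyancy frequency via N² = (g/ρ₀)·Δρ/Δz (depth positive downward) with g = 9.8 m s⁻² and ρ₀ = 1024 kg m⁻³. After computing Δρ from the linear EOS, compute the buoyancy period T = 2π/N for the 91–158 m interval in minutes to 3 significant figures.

ΔT = -4.7 K, ΔS = -0.98 psu (deep − shallow).
Δρ/ρ₀ = −αΔT + βΔS = 1.081 × 10⁻³ − 7.938 × 10⁻⁴ = 2.872 × 10⁻⁴, so Δρ ≈ 0.2941 kg m⁻³.
N² = (g/ρ₀)·Δρ/Δz = g·(Δρ/ρ₀)/Δz = 9.8 × 2.872 × 10⁻⁴ / 67 = 4.2008 × 10⁻⁵ s⁻².
N = √(4.2008 × 10⁻⁵) = 6.4814 × 10⁻³ rad s⁻¹ → T = 2π/N = 969.42 s = 16.157 min ≈ 16.2 min.

16.2 min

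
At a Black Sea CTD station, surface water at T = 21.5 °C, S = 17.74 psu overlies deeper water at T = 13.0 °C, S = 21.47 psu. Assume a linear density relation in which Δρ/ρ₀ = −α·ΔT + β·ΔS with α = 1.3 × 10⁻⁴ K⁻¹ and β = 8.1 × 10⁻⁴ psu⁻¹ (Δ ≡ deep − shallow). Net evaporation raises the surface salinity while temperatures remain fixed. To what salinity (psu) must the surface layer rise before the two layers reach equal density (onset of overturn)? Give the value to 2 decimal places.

22.83 psu

Neutral buoyancy requires −α(T_deep − T_surf) + β(S_deep − S_surf′) = 0.
S_surf′ = S_deep − (α/β)·ΔT = 21.47 − (1.3 × 10⁻⁴/8.1 × 10⁻⁴)·(-8.5) = 22.8342 psu.
Increase required: 22.8342 − 17.74 = 5.0942 psu.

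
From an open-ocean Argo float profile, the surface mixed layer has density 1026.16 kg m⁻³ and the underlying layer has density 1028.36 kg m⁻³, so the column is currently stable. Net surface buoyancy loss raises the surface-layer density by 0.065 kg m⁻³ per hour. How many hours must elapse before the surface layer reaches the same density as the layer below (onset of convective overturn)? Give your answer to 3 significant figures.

Density deficit of the surface layer: 1028.36 − 1026.16 = 2.2 kg m⁻³.
Required change = 2.2 / 0.065 = 33.8 hours.

33.8 hours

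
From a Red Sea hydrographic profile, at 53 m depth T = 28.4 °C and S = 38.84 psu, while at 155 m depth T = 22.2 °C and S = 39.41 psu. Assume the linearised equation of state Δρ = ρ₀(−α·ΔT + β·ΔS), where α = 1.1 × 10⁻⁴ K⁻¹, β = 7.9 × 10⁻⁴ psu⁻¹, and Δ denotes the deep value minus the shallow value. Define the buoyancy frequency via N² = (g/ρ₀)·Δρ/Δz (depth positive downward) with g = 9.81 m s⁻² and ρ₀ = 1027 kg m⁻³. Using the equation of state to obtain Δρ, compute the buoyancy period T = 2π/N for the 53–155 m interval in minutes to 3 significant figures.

ΔT = -6.2 K, ΔS = +0.57 psu (deep − shallow).
Δρ/ρ₀ = −αΔT + βΔS = 6.82 × 10⁻⁴ + 4.503 × 10⁻⁴ = 1.1323 × 10⁻³, so Δρ ≈ 1.163 kg m⁻³.
N² = (g/ρ₀)·Δρ/Δz = g·(Δρ/ρ₀)/Δz = 9.81 × 1.1323 × 10⁻³ / 102 = 1.0890 × 10⁻⁴ s⁻².
N = √(1.0890 × 10⁻⁴) = 0.010436 rad s⁻¹ → T = 2π/N = 602.07 s = 10.035 min ≈ 10.0 min.

10.0 min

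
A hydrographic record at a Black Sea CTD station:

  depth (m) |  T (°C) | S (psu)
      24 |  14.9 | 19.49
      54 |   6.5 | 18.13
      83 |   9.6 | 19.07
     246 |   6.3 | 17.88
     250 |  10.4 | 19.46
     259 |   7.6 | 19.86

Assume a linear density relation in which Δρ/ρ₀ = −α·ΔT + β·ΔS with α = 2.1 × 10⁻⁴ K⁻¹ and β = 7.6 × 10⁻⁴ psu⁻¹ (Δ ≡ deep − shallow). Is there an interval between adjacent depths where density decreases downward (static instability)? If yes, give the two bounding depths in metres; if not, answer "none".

Evaluate Δρ/ρ₀ = −αΔT + βΔS across each adjacent pair:
  24–54 m: −αΔT+βΔS = −(2.1 × 10⁻⁴)(-8.4)+(7.6 × 10⁻⁴)(-1.36) = 7.3 × 10⁻⁴ → stable
  54–83 m: −αΔT+βΔS = −(2.1 × 10⁻⁴)(+3.1)+(7.6 × 10⁻⁴)(+0.94) = 6.3 × 10⁻⁵ → stable
  83–246 m: −αΔT+βΔS = −(2.1 × 10⁻⁴)(-3.3)+(7.6 × 10⁻⁴)(-1.19) = -2.1 × 10⁻⁴ → UNSTABLE
  246–250 m: −αΔT+βΔS = −(2.1 × 10⁻⁴)(+4.1)+(7.6 × 10⁻⁴)(+1.58) = 3.4 × 10⁻⁴ → stable
  250–259 m: −αΔT+βΔS = −(2.1 × 10⁻⁴)(-2.8)+(7.6 × 10⁻⁴)(+0.40) = 8.9 × 10⁻⁴ → stable
The 83–246 m interval has Δρ < 0: lighter water underlies denser water.

83–246 m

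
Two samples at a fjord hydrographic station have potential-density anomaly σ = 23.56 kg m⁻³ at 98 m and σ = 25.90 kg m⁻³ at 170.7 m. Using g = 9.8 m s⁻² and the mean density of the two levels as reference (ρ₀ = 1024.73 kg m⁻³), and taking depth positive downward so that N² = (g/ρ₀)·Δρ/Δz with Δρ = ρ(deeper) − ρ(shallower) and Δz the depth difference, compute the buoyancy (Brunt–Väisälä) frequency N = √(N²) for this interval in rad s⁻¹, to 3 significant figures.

Δρ = 1025.90 − 1023.56 = 2.34 kg m⁻³ over Δz = 170.7 − 98 = 72.7 m.
N² = (9.8/1024.73) × (2.34/72.7) = 3.0782 × 10⁻⁴ s⁻².
N = √(3.0782 × 10⁻⁴) = 0.017545 rad s⁻¹ ≈ 0.0175 rad s⁻¹.

0.0175 rad s⁻¹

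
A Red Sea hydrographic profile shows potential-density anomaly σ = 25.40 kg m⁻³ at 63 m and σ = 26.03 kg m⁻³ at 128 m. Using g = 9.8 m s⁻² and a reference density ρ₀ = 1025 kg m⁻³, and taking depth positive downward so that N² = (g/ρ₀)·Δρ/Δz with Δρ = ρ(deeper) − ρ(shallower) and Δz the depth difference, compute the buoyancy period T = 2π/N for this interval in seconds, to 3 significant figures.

Δρ = 1026.03 − 1025.40 = 0.63 kg m⁻³ over Δz = 128 − 63 = 65 m.
N² = (9.8/1025) × (0.63/65) = 9.2668 × 10⁻⁵ s⁻².
N = √(9.2668 × 10⁻⁵) = 9.6264 × 10⁻³ rad s⁻¹, so T = 2π/N = 652.70 s ≈ 653 s.

653 s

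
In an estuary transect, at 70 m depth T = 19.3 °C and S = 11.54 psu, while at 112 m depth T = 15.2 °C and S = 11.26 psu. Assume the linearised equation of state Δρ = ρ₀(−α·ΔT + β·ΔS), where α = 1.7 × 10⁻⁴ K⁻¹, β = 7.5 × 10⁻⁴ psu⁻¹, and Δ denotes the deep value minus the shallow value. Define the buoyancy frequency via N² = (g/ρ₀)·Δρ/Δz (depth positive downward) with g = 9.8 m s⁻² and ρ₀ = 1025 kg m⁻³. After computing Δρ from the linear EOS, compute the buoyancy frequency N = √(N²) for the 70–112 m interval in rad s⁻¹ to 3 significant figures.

ΔT = -4.1 K, ΔS = -0.28 psu (deep − shallow).
Δρ/ρ₀ = −αΔT + βΔS = 6.97 × 10⁻⁴ − 2.10 × 10⁻⁴ = 4.87 × 10⁻⁴, so Δρ ≈ 0.4992 kg m⁻³.
N² = (g/ρ₀)·Δρ/Δz = g·(Δρ/ρ₀)/Δz = 9.8 × 4.87 × 10⁻⁴ / 42 = 1.1363 × 10⁻⁴ s⁻².
N = √(1.1363 × 10⁻⁴) = 0.010660 rad s⁻¹ ≈ 0.0107 rad s⁻¹.

0.0107 rad s⁻¹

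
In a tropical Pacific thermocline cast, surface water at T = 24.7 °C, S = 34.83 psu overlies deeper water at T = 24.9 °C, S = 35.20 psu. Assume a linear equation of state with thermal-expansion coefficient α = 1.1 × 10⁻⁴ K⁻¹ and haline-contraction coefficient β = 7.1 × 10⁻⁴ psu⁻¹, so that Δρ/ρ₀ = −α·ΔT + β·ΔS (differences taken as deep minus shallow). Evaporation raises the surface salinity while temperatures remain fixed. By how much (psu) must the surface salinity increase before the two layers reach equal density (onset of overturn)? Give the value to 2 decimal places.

Neutral buoyancy requires −α(T_deep − T_surf) + β(S_deep − S_surf′) = 0.
S_surf′ = S_deep − (α/β)·ΔT = 35.20 − (1.1 × 10⁻⁴/7.1 × 10⁻⁴)·(+0.2) = 35.1690 psu.
Increase required: 35.1690 − 34.83 = 0.3390 psu.

0.34 psu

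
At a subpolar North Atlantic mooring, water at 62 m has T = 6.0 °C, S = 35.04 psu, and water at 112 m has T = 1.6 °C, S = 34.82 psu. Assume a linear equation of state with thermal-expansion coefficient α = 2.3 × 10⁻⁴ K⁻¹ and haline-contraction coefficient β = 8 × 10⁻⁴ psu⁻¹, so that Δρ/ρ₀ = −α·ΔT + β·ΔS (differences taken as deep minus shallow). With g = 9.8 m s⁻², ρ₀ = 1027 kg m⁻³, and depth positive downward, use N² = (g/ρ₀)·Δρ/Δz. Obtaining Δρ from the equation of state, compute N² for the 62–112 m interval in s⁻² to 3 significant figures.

ΔT = -4.4 K, ΔS = -0.22 psu (deep − shallow).
Δρ/ρ₀ = −αΔT + βΔS = 1.012 × 10⁻³ − 1.76 × 10⁻⁴ = 8.36 × 10⁻⁴, so Δρ ≈ 0.8586 kg m⁻³.
N² = (g/ρ₀)·Δρ/Δz = g·(Δρ/ρ₀)/Δz = 9.8 × 8.36 × 10⁻⁴ / 50 = 1.6386 × 10⁻⁴ s⁻² ≈ 1.64 × 10⁻⁴ s⁻².

1.64 × 10⁻⁴ s⁻²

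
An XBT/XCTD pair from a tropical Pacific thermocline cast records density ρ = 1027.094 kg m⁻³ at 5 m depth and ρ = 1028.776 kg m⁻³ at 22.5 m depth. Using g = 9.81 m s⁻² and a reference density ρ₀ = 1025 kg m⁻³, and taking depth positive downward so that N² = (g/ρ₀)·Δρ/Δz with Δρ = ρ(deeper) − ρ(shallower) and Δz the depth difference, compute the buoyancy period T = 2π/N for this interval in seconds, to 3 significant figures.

207 s

Δρ = 1028.776 − 1027.094 = 1.682 kg m⁻³ over Δz = 22.5 − 5 = 17.5 m.
N² = (9.81/1025) × (1.682/17.5) = 9.1988 × 10⁻⁴ s⁻².
N = √(9.1988 × 10⁻⁴) = 0.030330 rad s⁻¹, so T = 2π/N = 207.16 s ≈ 207 s.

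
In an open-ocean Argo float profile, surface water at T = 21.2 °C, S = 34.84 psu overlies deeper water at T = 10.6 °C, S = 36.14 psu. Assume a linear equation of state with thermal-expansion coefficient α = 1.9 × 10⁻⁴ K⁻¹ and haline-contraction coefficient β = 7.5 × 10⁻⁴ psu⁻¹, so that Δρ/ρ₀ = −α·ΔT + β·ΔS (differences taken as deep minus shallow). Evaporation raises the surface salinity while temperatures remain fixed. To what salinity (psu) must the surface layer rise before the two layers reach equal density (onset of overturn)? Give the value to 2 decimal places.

38.83 psu

Neutral buoyancy requires −α(T_deep − T_surf) + β(S_deep − S_surf′) = 0.
S_surf′ = S_deep − (α/β)·ΔT = 36.14 − (1.9 × 10⁻⁴/7.5 × 10⁻⁴)·(-10.6) = 38.8253 psu.
Increase required: 38.8253 − 34.84 = 3.9853 psu.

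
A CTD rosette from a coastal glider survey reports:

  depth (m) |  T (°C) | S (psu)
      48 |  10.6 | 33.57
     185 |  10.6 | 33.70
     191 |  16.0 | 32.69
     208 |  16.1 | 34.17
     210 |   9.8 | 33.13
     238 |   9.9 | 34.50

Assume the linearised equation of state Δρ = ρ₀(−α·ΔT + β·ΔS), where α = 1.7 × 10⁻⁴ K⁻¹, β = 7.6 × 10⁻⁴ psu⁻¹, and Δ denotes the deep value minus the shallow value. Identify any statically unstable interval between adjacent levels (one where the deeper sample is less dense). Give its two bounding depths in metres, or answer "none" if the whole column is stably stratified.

185–191 m

Evaluate Δρ/ρ₀ = −αΔT + βΔS across each adjacent pair:
  48–185 m: −αΔT+βΔS = −(1.7 × 10⁻⁴)(+0.0)+(7.6 × 10⁻⁴)(+0.13) = 9.9 × 10⁻⁵ → stable
  185–191 m: −αΔT+βΔS = −(1.7 × 10⁻⁴)(+5.4)+(7.6 × 10⁻⁴)(-1.01) = -1.7 × 10⁻³ → UNSTABLE
  191–208 m: −αΔT+βΔS = −(1.7 × 10⁻⁴)(+0.1)+(7.6 × 10⁻⁴)(+1.48) = 1.1 × 10⁻³ → stable
  208–210 m: −αΔT+βΔS = −(1.7 × 10⁻⁴)(-6.3)+(7.6 × 10⁻⁴)(-1.04) = 2.8 × 10⁻⁴ → stable
  210–238 m: −αΔT+βΔS = −(1.7 × 10⁻⁴)(+0.1)+(7.6 × 10⁻⁴)(+1.37) = 1.0 × 10⁻³ → stable
The 185–191 m interval has Δρ < 0: lighter water underlies denser water.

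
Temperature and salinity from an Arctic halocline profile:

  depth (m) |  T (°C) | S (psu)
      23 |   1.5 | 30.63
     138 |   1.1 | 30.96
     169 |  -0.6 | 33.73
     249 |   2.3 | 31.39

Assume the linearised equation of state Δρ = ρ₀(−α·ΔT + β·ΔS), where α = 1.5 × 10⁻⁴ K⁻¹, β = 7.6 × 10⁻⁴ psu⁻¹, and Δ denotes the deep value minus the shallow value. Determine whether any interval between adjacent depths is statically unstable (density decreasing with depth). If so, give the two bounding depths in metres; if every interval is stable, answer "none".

169–249 m

Evaluate Δρ/ρ₀ = −αΔT + βΔS across each adjacent pair:
  23–138 m: −αΔT+βΔS = −(1.5 × 10⁻⁴)(-0.4)+(7.6 × 10⁻⁴)(+0.33) = 3.1 × 10⁻⁴ → stable
  138–169 m: −αΔT+βΔS = −(1.5 × 10⁻⁴)(-1.7)+(7.6 × 10⁻⁴)(+2.77) = 2.4 × 10⁻³ → stable
  169–249 m: −αΔT+βΔS = −(1.5 × 10⁻⁴)(+2.9)+(7.6 × 10⁻⁴)(-2.34) = -2.2 × 10⁻³ → UNSTABLE
The 169–249 m interval has Δρ < 0: lighter water underlies denser water.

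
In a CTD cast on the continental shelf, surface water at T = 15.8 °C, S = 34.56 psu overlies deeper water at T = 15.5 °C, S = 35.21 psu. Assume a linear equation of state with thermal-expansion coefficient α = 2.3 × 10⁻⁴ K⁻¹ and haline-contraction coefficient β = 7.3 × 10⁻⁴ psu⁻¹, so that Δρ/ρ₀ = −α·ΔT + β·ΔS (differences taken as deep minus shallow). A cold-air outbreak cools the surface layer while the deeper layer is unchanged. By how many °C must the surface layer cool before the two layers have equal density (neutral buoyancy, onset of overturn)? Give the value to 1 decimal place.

Neutral buoyancy requires Δρ = 0, i.e. −α(T_deep − T_surf′) + β(S_deep − S_surf) = 0.
T_surf′ = T_deep − (β/α)·ΔS = 15.5 − (7.3 × 10⁻⁴/2.3 × 10⁻⁴)·(+0.65) = 13.437 °C.
Cooling required: 15.8 − (13.437) = 2.363 °C.

2.4 °C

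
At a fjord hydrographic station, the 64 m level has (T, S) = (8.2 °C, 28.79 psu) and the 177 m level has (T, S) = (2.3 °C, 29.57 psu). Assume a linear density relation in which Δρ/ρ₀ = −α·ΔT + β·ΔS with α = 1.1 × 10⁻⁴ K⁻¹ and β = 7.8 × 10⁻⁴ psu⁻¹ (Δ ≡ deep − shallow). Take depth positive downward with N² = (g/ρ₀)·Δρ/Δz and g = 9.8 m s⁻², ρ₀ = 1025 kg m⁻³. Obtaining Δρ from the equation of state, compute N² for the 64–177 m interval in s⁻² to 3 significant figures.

1.09 × 10⁻⁴ s⁻²

ΔT = -5.9 K, ΔS = +0.78 psu (deep − shallow).
Δρ/ρ₀ = −αΔT + βΔS = 6.49 × 10⁻⁴ + 6.084 × 10⁻⁴ = 1.2574 × 10⁻³, so Δρ ≈ 1.289 kg m⁻³.
N² = (g/ρ₀)·Δρ/Δz = g·(Δρ/ρ₀)/Δz = 9.8 × 1.2574 × 10⁻³ / 113 = 1.0905 × 10⁻⁴ s⁻² ≈ 1.09 × 10⁻⁴ s⁻².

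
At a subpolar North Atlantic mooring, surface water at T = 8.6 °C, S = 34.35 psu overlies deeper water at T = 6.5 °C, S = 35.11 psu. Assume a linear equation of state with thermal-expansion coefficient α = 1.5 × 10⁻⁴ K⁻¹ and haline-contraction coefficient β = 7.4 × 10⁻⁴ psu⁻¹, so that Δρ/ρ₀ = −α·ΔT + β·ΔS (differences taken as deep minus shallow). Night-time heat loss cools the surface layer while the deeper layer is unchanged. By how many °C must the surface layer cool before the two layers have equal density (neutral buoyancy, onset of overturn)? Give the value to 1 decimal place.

5.8 °C

Neutral buoyancy requires Δρ = 0, i.e. −α(T_deep − T_surf′) + β(S_deep − S_surf) = 0.
T_surf′ = T_deep − (β/α)·ΔS = 6.5 − (7.4 × 10⁻⁴/1.5 × 10⁻⁴)·(+0.76) = 2.751 °C.
Cooling required: 8.6 − (2.751) = 5.849 °C.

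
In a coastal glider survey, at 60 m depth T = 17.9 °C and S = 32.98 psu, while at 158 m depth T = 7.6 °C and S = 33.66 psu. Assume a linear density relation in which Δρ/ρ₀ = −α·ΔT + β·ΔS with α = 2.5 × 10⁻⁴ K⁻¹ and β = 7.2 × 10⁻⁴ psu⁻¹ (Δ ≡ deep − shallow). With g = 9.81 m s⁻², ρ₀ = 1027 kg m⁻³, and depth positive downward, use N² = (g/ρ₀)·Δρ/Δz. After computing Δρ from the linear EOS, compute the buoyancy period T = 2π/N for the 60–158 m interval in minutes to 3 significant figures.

ΔT = -10.3 K, ΔS = +0.68 psu (deep − shallow).
Δρ/ρ₀ = −αΔT + βΔS = 2.575 × 10⁻³ + 4.896 × 10⁻⁴ = 3.0646 × 10⁻³, so Δρ ≈ 3.147 kg m⁻³.
N² = (g/ρ₀)·Δρ/Δz = g·(Δρ/ρ₀)/Δz = 9.81 × 3.0646 × 10⁻³ / 98 = 3.0677 × 10⁻⁴ s⁻².
N = √(3.0677 × 10⁻⁴) = 0.017515 rad s⁻¹ → T = 2π/N = 358.73 s = 5.9788 min ≈ 5.98 min.

5.98 min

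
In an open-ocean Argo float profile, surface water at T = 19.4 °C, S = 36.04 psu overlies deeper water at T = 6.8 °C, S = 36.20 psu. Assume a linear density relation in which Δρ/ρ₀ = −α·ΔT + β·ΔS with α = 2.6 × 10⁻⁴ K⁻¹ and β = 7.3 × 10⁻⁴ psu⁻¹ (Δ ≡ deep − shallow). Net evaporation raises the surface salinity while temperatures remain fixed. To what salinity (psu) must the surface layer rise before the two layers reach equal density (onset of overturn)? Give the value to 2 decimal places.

Neutral buoyancy requires −α(T_deep − T_surf) + β(S_deep − S_surf′) = 0.
S_surf′ = S_deep − (α/β)·ΔT = 36.20 − (2.6 × 10⁻⁴/7.3 × 10⁻⁴)·(-12.6) = 40.6877 psu.
Increase required: 40.6877 − 36.04 = 4.6477 psu.

40.69 psu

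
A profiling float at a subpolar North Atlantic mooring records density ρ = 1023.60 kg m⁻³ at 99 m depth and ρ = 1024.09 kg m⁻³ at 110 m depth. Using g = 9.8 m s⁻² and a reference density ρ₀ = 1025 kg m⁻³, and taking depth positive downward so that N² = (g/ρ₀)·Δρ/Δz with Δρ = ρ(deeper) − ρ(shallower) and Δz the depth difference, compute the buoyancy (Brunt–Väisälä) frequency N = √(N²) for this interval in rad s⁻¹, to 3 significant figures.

Δρ = 1024.09 − 1023.60 = 0.49 kg m⁻³ over Δz = 110 − 99 = 11 m.
N² = (9.8/1025) × (0.49/11) = 4.2590 × 10⁻⁴ s⁻².
N = √(4.2590 × 10⁻⁴) = 0.020637 rad s⁻¹ ≈ 0.0206 rad s⁻¹.

0.0206 rad s⁻¹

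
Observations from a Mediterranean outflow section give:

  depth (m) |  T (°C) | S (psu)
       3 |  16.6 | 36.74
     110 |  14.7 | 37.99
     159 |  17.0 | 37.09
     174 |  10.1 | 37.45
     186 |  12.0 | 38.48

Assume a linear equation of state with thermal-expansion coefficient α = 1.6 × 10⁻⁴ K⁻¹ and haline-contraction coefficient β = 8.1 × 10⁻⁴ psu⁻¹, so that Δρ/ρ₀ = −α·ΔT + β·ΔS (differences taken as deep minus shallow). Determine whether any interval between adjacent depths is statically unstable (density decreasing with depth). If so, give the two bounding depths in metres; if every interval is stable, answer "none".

Evaluate Δρ/ρ₀ = −αΔT + βΔS across each adjacent pair:
  3–110 m: −αΔT+βΔS = −(1.6 × 10⁻⁴)(-1.9)+(8.1 × 10⁻⁴)(+1.25) = 1.3 × 10⁻³ → stable
  110–159 m: −αΔT+βΔS = −(1.6 × 10⁻⁴)(+2.3)+(8.1 × 10⁻⁴)(-0.90) = -1.1 × 10⁻³ → UNSTABLE
  159–174 m: −αΔT+βΔS = −(1.6 × 10⁻⁴)(-6.9)+(8.1 × 10⁻⁴)(+0.36) = 1.4 × 10⁻³ → stable
  174–186 m: −αΔT+βΔS = −(1.6 × 10⁻⁴)(+1.9)+(8.1 × 10⁻⁴)(+1.03) = 5.3 × 10⁻⁴ → stable
The 110–159 m interval has Δρ < 0: lighter water underlies denser water.

110–159 m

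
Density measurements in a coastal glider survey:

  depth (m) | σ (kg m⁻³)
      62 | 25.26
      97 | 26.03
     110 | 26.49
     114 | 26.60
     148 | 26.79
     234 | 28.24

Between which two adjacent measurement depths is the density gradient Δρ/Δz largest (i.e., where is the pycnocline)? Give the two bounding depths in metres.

97–110 m

Compute the density gradient over each adjacent pair:
  62–97 m: Δρ/Δz = 0.77/35 = 0.022 kg m⁻⁴
  97–110 m: Δρ/Δz = 0.46/13 = 0.035 kg m⁻⁴
  110–114 m: Δρ/Δz = 0.11/4 = 0.028 kg m⁻⁴
  114–148 m: Δρ/Δz = 0.19/34 = 5.6 × 10⁻³ kg m⁻⁴
  148–234 m: Δρ/Δz = 1.45/86 = 0.017 kg m⁻⁴
The largest gradient is in the 97–110 m interval — the pycnocline.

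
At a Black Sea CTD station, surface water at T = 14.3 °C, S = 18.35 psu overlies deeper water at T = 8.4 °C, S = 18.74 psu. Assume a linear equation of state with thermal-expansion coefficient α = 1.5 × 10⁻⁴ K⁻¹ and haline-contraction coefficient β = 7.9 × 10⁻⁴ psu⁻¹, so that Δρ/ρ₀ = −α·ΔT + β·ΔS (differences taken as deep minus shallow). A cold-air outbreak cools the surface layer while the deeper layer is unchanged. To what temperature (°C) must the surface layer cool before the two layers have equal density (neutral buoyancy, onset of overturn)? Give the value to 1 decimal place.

Neutral buoyancy requires Δρ = 0, i.e. −α(T_deep − T_surf′) + β(S_deep − S_surf) = 0.
T_surf′ = T_deep − (β/α)·ΔS = 8.4 − (7.9 × 10⁻⁴/1.5 × 10⁻⁴)·(+0.39) = 6.346 °C.
Cooling required: 14.3 − (6.346) = 7.954 °C.

6.3 °C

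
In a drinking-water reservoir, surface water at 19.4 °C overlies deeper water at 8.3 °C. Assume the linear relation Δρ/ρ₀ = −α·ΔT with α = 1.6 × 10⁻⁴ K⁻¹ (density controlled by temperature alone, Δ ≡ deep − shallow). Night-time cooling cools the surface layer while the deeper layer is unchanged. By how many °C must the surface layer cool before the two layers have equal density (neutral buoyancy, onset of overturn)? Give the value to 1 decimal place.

11.1 °C

With temperature the only control, equal density requires T_surf′ = T_deep.
T_surf′ = 8.3 °C.
Cooling required: 19.4 − 8.3 = 11.1 °C.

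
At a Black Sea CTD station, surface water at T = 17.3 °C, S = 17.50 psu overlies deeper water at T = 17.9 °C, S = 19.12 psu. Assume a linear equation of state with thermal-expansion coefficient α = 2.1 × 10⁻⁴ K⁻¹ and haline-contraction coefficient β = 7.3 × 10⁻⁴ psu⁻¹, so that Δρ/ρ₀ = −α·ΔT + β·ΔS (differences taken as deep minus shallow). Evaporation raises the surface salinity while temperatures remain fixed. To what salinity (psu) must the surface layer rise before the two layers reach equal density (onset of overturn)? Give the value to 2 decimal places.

Neutral buoyancy requires −α(T_deep − T_surf) + β(S_deep − S_surf′) = 0.
S_surf′ = S_deep − (α/β)·ΔT = 19.12 − (2.1 × 10⁻⁴/7.3 × 10⁻⁴)·(+0.6) = 18.9474 psu.
Increase required: 18.9474 − 17.50 = 1.4474 psu.

18.95 psu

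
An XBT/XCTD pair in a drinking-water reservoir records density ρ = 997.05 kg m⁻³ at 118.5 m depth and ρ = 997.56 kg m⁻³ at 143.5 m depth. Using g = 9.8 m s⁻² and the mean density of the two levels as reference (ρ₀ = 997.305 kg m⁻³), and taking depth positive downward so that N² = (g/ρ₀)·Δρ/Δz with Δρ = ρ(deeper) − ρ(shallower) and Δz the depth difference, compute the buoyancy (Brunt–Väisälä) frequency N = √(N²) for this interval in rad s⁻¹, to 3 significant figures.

Δρ = 997.56 − 997.05 = 0.51 kg m⁻³ over Δz = 143.5 − 118.5 = 25 m.
N² = (9.8/997.305) × (0.51/25) = 2.0046 × 10⁻⁴ s⁻².
N = √(2.0046 × 10⁻⁴) = 0.014158 rad s⁻¹ ≈ 0.0142 rad s⁻¹.

0.0142 rad s⁻¹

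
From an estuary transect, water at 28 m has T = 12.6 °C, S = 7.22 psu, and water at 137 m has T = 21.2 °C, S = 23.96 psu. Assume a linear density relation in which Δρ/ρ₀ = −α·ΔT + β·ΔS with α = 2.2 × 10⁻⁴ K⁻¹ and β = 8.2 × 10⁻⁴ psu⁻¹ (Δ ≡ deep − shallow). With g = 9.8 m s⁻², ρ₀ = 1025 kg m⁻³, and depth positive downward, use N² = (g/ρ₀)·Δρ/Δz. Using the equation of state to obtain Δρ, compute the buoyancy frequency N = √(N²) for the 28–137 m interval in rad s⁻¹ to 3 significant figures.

ΔT = +8.6 K, ΔS = +16.74 psu (deep − shallow).
Δρ/ρ₀ = −αΔT + βΔS = -1.892 × 10⁻³ + 0.0137268 = 0.0118348, so Δρ ≈ 12.13 kg m⁻³.
N² = (g/ρ₀)·Δρ/Δz = g·(Δρ/ρ₀)/Δz = 9.8 × 0.0118348 / 109 = 1.0640 × 10⁻³ s⁻².
N = √(1.0640 × 10⁻³) = 0.032619 rad s⁻¹ ≈ 0.0326 rad s⁻¹.

0.0326 rad s⁻¹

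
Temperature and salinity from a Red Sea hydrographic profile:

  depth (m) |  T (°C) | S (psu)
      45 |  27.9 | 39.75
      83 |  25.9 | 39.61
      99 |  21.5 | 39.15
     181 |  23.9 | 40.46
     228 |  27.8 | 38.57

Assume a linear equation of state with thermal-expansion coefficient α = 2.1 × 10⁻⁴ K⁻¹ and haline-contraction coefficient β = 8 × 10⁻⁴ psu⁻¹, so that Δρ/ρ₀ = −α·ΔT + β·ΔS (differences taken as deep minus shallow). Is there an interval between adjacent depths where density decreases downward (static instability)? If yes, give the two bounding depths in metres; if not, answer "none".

Evaluate Δρ/ρ₀ = −αΔT + βΔS across each adjacent pair:
  45–83 m: −αΔT+βΔS = −(2.1 × 10⁻⁴)(-2.0)+(8 × 10⁻⁴)(-0.14) = 3.1 × 10⁻⁴ → stable
  83–99 m: −αΔT+βΔS = −(2.1 × 10⁻⁴)(-4.4)+(8 × 10⁻⁴)(-0.46) = 5.6 × 10⁻⁴ → stable
  99–181 m: −αΔT+βΔS = −(2.1 × 10⁻⁴)(+2.4)+(8 × 10⁻⁴)(+1.31) = 5.4 × 10⁻⁴ → stable
  181–228 m: −αΔT+βΔS = −(2.1 × 10⁻⁴)(+3.9)+(8 × 10⁻⁴)(-1.89) = -2.3 × 10⁻³ → UNSTABLE
The 181–228 m interval has Δρ < 0: lighter water underlies denser water.

181–228 m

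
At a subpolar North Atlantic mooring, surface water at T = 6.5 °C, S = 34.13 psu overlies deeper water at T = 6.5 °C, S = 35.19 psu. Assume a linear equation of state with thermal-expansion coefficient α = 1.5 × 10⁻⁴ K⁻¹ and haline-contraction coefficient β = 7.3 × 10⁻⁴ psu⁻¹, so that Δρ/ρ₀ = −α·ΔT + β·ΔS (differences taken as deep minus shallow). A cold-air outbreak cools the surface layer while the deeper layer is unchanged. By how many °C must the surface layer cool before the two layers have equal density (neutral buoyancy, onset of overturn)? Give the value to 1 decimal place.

Neutral buoyancy requires Δρ = 0, i.e. −α(T_deep − T_surf′) + β(S_deep − S_surf) = 0.
T_surf′ = T_deep − (β/α)·ΔS = 6.5 − (7.3 × 10⁻⁴/1.5 × 10⁻⁴)·(+1.06) = 1.341 °C.
Cooling required: 6.5 − (1.341) = 5.159 °C.

5.2 °C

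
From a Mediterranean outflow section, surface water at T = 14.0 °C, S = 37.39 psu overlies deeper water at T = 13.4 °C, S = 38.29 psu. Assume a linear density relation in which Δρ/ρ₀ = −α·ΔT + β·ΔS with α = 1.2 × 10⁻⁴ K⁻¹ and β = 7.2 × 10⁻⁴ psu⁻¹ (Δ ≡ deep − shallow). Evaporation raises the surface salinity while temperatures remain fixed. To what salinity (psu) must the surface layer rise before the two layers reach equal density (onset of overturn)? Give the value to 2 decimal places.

38.39 psu

Neutral buoyancy requires −α(T_deep − T_surf) + β(S_deep − S_surf′) = 0.
S_surf′ = S_deep − (α/β)·ΔT = 38.29 − (1.2 × 10⁻⁴/7.2 × 10⁻⁴)·(-0.6) = 38.3900 psu.
Increase required: 38.3900 − 37.39 = 1.0000 psu.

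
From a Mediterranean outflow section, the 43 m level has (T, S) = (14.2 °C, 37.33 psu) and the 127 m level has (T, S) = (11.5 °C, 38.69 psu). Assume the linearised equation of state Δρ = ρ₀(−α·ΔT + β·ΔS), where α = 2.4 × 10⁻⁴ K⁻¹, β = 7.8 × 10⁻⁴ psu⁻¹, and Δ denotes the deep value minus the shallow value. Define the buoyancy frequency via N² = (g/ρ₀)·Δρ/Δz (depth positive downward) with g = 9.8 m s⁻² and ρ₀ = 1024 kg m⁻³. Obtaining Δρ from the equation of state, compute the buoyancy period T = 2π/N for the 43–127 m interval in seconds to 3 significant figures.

445 s

ΔT = -2.7 K, ΔS = +1.36 psu (deep − shallow).
Δρ/ρ₀ = −αΔT + βΔS = 6.48 × 10⁻⁴ + 1.0608 × 10⁻³ = 1.7088 × 10⁻³, so Δρ ≈ 1.750 kg m⁻³.
N² = (g/ρ₀)·Δρ/Δz = g·(Δρ/ρ₀)/Δz = 9.8 × 1.7088 × 10⁻³ / 84 = 1.9936 × 10⁻⁴ s⁻².
N = √(1.9936 × 10⁻⁴) = 0.014119 rad s⁻¹ → T = 2π/N = 445.02 s ≈ 445 s.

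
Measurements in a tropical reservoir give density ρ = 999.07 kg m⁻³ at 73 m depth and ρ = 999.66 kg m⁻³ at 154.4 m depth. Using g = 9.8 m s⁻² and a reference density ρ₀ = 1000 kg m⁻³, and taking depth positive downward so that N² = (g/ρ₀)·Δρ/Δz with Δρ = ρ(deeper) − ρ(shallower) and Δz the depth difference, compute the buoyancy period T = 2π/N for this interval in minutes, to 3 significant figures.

Δρ = 999.66 − 999.07 = 0.59 kg m⁻³ over Δz = 154.4 − 73 = 81.4 m.
N² = (9.8/1000) × (0.59/81.4) = 7.1032 × 10⁻⁵ s⁻².
N = √(7.1032 × 10⁻⁵) = 8.4280 × 10⁻³ rad s⁻¹, so T = 2π/N = 745.51 s = 12.425 min ≈ 12.4 min.

12.4 min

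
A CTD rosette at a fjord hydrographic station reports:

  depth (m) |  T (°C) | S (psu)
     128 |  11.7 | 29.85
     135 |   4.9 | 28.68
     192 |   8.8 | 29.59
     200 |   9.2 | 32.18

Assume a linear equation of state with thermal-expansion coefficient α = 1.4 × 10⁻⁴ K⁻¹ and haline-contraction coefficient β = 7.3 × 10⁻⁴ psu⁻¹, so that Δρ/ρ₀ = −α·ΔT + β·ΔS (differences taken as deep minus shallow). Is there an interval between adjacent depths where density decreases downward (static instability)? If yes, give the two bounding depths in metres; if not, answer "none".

none

Evaluate Δρ/ρ₀ = −αΔT + βΔS across each adjacent pair:
  128–135 m: −αΔT+βΔS = −(1.4 × 10⁻⁴)(-6.8)+(7.3 × 10⁻⁴)(-1.17) = 9.8 × 10⁻⁵ → stable
  135–192 m: −αΔT+βΔS = −(1.4 × 10⁻⁴)(+3.9)+(7.3 × 10⁻⁴)(+0.91) = 1.2 × 10⁻⁴ → stable
  192–200 m: −αΔT+βΔS = −(1.4 × 10⁻⁴)(+0.4)+(7.3 × 10⁻⁴)(+2.59) = 1.8 × 10⁻³ → stable
Every interval has Δρ > 0: the column is stably stratified throughout.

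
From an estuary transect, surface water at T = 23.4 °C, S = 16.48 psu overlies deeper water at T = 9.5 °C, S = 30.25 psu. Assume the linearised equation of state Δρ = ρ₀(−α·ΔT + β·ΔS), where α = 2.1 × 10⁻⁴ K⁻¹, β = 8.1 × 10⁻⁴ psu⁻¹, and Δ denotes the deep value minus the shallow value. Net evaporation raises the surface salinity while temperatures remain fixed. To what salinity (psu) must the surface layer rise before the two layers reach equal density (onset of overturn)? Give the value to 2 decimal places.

33.85 psu

Neutral buoyancy requires −α(T_deep − T_surf) + β(S_deep − S_surf′) = 0.
S_surf′ = S_deep − (α/β)·ΔT = 30.25 − (2.1 × 10⁻⁴/8.1 × 10⁻⁴)·(-13.9) = 33.8537 psu.
Increase required: 33.8537 − 16.48 = 17.3737 psu.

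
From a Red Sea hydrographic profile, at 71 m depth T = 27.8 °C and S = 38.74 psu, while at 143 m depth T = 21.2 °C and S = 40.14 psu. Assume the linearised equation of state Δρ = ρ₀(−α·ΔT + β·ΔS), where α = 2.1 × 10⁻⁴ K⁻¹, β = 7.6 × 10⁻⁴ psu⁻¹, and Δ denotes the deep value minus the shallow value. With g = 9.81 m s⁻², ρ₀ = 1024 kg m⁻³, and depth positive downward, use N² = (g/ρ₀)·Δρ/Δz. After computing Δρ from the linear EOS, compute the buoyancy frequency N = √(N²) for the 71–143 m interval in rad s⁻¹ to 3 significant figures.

0.0183 rad s⁻¹

ΔT = -6.6 K, ΔS = +1.40 psu (deep − shallow).
Δρ/ρ₀ = −αΔT + βΔS = 1.386 × 10⁻³ + 1.064 × 10⁻³ = 2.45 × 10⁻³, so Δρ ≈ 2.509 kg m⁻³.
N² = (g/ρ₀)·Δρ/Δz = g·(Δρ/ρ₀)/Δz = 9.81 × 2.45 × 10⁻³ / 72 = 3.3381 × 10⁻⁴ s⁻².
N = √(3.3381 × 10⁻⁴) = 0.018270 rad s⁻¹ ≈ 0.0183 rad s⁻¹.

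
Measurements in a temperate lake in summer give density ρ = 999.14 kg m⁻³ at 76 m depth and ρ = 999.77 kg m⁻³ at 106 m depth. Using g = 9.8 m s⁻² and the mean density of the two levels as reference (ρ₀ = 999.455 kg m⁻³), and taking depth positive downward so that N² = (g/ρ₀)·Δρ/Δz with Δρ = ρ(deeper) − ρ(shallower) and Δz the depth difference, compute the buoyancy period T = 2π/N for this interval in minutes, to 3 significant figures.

7.30 min

Δρ = 999.77 − 999.14 = 0.63 kg m⁻³ over Δz = 106 − 76 = 30 m.
N² = (9.8/999.455) × (0.63/30) = 2.0591 × 10⁻⁴ s⁻².
N = √(2.0591 × 10⁻⁴) = 0.014350 rad s⁻¹, so T = 2π/N = 437.85 s = 7.2975 min ≈ 7.30 min.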